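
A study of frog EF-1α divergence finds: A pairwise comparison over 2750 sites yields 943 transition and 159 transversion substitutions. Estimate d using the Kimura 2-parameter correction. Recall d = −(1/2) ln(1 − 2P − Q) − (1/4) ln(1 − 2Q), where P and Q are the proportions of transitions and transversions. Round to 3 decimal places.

P = 943/2750 ≈ 0.342909 and Q = 159/2750 ≈ 0.057818.
Under the Kimura two-parameter model, d = −½ ln(1 − 2P − Q) − ¼ ln(1 − 2Q).
1 − 2P − Q = 0.256364, giving −½ ln(0.256364) = 0.680578.
1 − 2Q = 0.884364, giving −¼ ln(0.884364) = 0.030722.
d = 0.680578 + 0.030722 = 0.711300.

0.711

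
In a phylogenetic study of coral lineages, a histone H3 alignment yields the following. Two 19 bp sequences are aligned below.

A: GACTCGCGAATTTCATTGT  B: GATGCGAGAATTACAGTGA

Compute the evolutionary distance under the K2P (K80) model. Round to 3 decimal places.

Of 19 sites, 1 differences are transitions and 5 are transversions, so P = 1/19 ≈ 0.052632 and Q = 5/19 ≈ 0.263158.
Under the Kimura two-parameter model, d = −½ ln(1 − 2P − Q) − ¼ ln(1 − 2Q).
1 − 2P − Q = 0.631578, giving −½ ln(0.631578) = 0.229767.
1 − 2Q = 0.473684, giving −¼ ln(0.473684) = 0.186804.
d = 0.229767 + 0.186804 = 0.416571.

0.417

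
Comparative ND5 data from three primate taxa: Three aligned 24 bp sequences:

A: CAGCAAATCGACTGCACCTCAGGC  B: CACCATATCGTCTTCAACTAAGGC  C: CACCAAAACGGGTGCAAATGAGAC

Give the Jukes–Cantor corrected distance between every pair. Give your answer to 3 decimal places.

d(A,B) = 0.304, d(A,C) = 0.441, d(B,C) = 0.441

A–B: 6/24 sites differ → p = 0.25, d = −0.75 ln(1 − 0.333333) = 0.304098 ≈ 0.304.
A–C: 8/24 sites differ → p ≈ 0.333333, d = −0.75 ln(1 − 0.444444) = 0.440839 ≈ 0.441.
B–C: 8/24 sites differ → p ≈ 0.333333, d = −0.75 ln(1 − 0.444444) = 0.440839 ≈ 0.441.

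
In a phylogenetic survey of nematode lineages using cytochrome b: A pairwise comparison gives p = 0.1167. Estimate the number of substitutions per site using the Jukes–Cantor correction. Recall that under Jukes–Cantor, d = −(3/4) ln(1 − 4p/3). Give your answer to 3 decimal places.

d = −(3/4) ln(1 − 4p/3) = −0.75 ln(1 − 0.1556) = −0.75 ln(0.8444)
  = −0.75 × (-0.169129) = 0.126847 substitutions/site.

0.127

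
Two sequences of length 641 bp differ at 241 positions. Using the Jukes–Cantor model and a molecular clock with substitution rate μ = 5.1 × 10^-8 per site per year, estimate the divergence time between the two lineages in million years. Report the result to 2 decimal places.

p = 241/641 ≈ 0.375975.
d = −(3/4) ln(1 − 4p/3) = −0.75 ln(1 − 0.5013) = −0.75 ln(0.4987)
  = −0.75 × (-0.695751) = 0.521813 substitutions/site.
Under a molecular clock d = 2μt, so t = d/(2μ) = 0.521813 / (2 × 5.1 × 10^-8) = 5.12 million years.

5.12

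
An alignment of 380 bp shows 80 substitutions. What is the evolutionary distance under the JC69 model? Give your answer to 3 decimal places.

0.247

p = 80/380 ≈ 0.210526.
d = −(3/4) ln(1 − 4p/3) = −0.75 ln(1 − 0.280701) = −0.75 ln(0.719299)
  = −0.75 × (-0.329478) = 0.247109 substitutions/site.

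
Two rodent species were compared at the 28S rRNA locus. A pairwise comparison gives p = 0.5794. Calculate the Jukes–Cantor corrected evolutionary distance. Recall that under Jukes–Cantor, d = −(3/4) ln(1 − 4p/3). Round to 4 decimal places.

1.1106

d = −(3/4) ln(1 − 4p/3) = −0.75 ln(1 − 0.772533) = −0.75 ln(0.227467)
  = −0.75 × (-1.480750) = 1.110563 substitutions/site.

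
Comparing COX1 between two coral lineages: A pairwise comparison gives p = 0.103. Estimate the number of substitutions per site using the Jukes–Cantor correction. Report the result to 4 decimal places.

0.1108

d = −(3/4) ln(1 − 4p/3) = −0.75 ln(1 − 0.137333) = −0.75 ln(0.862667)
  = −0.75 × (-0.147727) = 0.110795 substitutions/site.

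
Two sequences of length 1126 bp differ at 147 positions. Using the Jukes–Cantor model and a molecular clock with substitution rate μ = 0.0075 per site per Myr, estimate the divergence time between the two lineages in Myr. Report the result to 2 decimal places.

p = 147/1126 ≈ 0.130551.
d = −(3/4) ln(1 − 4p/3) = −0.75 ln(1 − 0.174068) = −0.75 ln(0.825932)
  = −0.75 × (-0.191243) = 0.143432 substitutions/site.
Under a molecular clock d = 2μt, so t = d/(2μ) = 0.143432 / (2 × 0.0075) = 9.56 Myr.

9.56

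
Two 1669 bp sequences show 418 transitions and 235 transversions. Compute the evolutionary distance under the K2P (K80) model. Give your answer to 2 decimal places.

P = 418/1669 ≈ 0.250449 and Q = 235/1669 ≈ 0.140803.
Under the Kimura two-parameter model, d = −½ ln(1 − 2P − Q) − ¼ ln(1 − 2Q).
1 − 2P − Q = 0.358299, giving −½ ln(0.358299) = 0.513194.
1 − 2Q = 0.718394, giving −¼ ln(0.718394) = 0.082684.
d = 0.513194 + 0.082684 = 0.595878.

0.60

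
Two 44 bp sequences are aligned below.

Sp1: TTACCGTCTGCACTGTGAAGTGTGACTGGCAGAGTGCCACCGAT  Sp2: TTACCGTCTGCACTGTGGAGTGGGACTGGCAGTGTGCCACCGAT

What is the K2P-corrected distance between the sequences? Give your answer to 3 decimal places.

Of 44 sites, 1 differences are transitions and 2 are transversions, so P = 1/44 ≈ 0.022727 and Q = 2/44 ≈ 0.045455.
Under the Kimura two-parameter model, d = −½ ln(1 − 2P − Q) − ¼ ln(1 − 2Q).
1 − 2P − Q = 0.909091, giving −½ ln(0.909091) = 0.047655.
1 − 2Q = 0.90909, giving −¼ ln(0.90909) = 0.023828.
d = 0.047655 + 0.023828 = 0.071483.

0.071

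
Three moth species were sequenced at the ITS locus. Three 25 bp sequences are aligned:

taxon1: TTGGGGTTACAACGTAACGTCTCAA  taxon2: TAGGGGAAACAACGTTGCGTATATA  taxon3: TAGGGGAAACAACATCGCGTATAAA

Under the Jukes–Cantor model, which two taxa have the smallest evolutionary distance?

taxon2 and taxon3

taxon1–taxon2: 8/25 differ, p = 0.320, d = 0.417.
taxon1–taxon3: 8/25 differ, p = 0.320, d = 0.417.
taxon2–taxon3: 3/25 differ, p = 0.120, d = 0.131.
The smallest distance is between taxon2 and taxon3.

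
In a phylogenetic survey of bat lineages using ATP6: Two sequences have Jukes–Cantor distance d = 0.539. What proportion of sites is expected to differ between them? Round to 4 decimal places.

0.3844

p = (3/4)(1 − e^(−4d/3)) = 0.75 × (1 − e^(-0.718667)) = 0.75 × (1 − 0.487402) = 0.384449.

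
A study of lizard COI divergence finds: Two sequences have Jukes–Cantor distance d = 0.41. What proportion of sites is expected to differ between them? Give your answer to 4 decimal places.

p = (3/4)(1 − e^(−4d/3)) = 0.75 × (1 − e^(-0.546667)) = 0.75 × (1 − 0.578876) = 0.315843.

0.3158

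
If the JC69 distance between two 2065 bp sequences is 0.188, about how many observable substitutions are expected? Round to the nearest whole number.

343

Invert JC69: p = (3/4)(1 − e^(−4d/3)) = 0.75 × (1 − e^(-0.250667)) = 0.75 × (1 − 0.778281) = 0.166289.
Expected differing sites = pL ≈ 0.166289 × 2065 = 343.386785 ≈ 343.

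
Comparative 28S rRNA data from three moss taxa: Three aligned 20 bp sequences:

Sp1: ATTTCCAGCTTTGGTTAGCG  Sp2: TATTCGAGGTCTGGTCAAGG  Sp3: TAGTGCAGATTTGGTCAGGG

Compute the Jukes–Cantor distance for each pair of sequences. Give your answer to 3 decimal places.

Sp1–Sp2: 8/20 sites differ → p = 0.4, d = −0.75 ln(1 − 0.533333) = 0.571605 ≈ 0.572.
Sp1–Sp3: 7/20 sites differ → p = 0.35, d = −0.75 ln(1 − 0.466667) = 0.471457 ≈ 0.471.
Sp2–Sp3: 6/20 sites differ → p = 0.3, d = −0.75 ln(1 − 0.4) = 0.383119 ≈ 0.383.

d(Sp1,Sp2) = 0.572, d(Sp1,Sp3) = 0.471, d(Sp2,Sp3) = 0.383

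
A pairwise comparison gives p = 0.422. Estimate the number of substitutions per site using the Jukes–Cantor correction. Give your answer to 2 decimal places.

0.62

d = −(3/4) ln(1 − 4p/3) = −0.75 ln(1 − 0.562667) = −0.75 ln(0.437333)
  = −0.75 × (-0.827060) = 0.620295 substitutions/site.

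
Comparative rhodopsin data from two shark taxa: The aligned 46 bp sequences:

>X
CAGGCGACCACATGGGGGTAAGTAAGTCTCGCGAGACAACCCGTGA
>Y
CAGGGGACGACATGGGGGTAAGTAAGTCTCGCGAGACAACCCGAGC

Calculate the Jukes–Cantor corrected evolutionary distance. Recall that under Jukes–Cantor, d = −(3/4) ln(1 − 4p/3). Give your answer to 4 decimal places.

0.0924

The sequences differ at 4 of 46 sites (5, 9, 44, 46), so p = 4/46 ≈ 0.086957.
d = −(3/4) ln(1 − 4p/3) = −0.75 ln(1 − 0.115943) = −0.75 ln(0.884057)
  = −0.75 × (-0.123234) = 0.092426 substitutions/site.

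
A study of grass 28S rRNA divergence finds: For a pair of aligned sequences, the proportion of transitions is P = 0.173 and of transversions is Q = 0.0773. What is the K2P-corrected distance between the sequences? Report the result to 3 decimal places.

Under the Kimura two-parameter model, d = −½ ln(1 − 2P − Q) − ¼ ln(1 − 2Q).
1 − 2P − Q = 0.5767, giving −½ ln(0.5767) = 0.275217.
1 − 2Q = 0.8454, giving −¼ ln(0.8454) = 0.041986.
d = 0.275217 + 0.041986 = 0.317203.

0.317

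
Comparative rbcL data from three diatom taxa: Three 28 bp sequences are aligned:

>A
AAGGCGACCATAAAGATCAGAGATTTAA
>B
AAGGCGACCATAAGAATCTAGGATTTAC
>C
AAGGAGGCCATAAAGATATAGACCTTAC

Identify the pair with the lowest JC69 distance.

A–B: 6/28 differ, p = 0.214, d = 0.252.
A–C: 10/28 differ, p = 0.357, d = 0.485.
B–C: 8/28 differ, p = 0.286, d = 0.360.
The smallest distance is between A and B.

A and B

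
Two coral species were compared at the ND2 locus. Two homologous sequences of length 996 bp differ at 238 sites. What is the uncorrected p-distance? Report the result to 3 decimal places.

p = 238/996 = 0.238955… ≈ 0.239 (to 3 d.p.).

0.239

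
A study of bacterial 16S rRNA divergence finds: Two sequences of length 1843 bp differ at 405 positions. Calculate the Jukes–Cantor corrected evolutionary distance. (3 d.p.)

0.260

p = 405/1843 ≈ 0.21975.
d = −(3/4) ln(1 − 4p/3) = −0.75 ln(1 − 0.293) = −0.75 ln(0.707)
  = −0.75 × (-0.346725) = 0.260044 substitutions/site.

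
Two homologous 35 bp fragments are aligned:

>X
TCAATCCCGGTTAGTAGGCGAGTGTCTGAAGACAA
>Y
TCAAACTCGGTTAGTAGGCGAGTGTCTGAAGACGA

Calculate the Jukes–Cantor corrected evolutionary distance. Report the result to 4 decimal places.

The sequences differ at 3 of 35 sites (5, 7, 34), so p = 3/35 ≈ 0.085714.
d = −(3/4) ln(1 − 4p/3) = −0.75 ln(1 − 0.114285) = −0.75 ln(0.885715)
  = −0.75 × (-0.121360) = 0.091020 substitutions/site.

0.0910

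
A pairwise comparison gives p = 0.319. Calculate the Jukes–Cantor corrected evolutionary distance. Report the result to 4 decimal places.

d = −(3/4) ln(1 − 4p/3) = −0.75 ln(1 − 0.425333) = −0.75 ln(0.574667)
  = −0.75 × (-0.553965) = 0.415474 substitutions/site.

0.4155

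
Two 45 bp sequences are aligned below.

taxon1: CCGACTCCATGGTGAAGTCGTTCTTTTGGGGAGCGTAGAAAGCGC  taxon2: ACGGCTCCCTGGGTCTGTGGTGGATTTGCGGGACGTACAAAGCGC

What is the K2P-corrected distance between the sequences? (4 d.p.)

Of 45 sites, 3 differences are transitions and 12 are transversions, so P = 3/45 ≈ 0.066667 and Q = 12/45 ≈ 0.266667.
Under the Kimura two-parameter model, d = −½ ln(1 − 2P − Q) − ¼ ln(1 − 2Q).
1 − 2P − Q = 0.599999, giving −½ ln(0.599999) = 0.255414.
1 − 2Q = 0.466666, giving −¼ ln(0.466666) = 0.190535.
d = 0.255414 + 0.190535 = 0.445949.

0.4459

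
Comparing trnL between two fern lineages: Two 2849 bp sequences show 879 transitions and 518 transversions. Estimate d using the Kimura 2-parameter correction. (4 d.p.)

P = 879/2849 ≈ 0.308529 and Q = 518/2849 ≈ 0.181818.
Under the Kimura two-parameter model, d = −½ ln(1 − 2P − Q) − ¼ ln(1 − 2Q).
1 − 2P − Q = 0.201124, giving −½ ln(0.201124) = 0.801917.
1 − 2Q = 0.636364, giving −¼ ln(0.636364) = 0.112996.
d = 0.801917 + 0.112996 = 0.914913.

0.9149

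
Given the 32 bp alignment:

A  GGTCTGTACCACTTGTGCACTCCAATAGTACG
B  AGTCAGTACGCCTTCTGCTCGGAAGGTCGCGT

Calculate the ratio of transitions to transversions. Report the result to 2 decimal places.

0.13

Transitions are A↔G and C↔T; transversions are all other mismatches.
Transitions: 2. Transversions: 15.
R = 2/15 = 0.133333… ≈ 0.13 (to 2 d.p.).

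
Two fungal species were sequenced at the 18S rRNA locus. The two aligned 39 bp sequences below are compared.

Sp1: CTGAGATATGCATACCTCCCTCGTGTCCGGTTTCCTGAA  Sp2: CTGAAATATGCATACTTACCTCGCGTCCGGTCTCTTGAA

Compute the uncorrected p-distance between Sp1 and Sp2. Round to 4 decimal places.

The sequences differ at 6 of 39 positions (sites 5, 16, 18, 24, 32, 35).
p = 6/39 = 0.153846… ≈ 0.1538 (to 4 d.p.).

0.1538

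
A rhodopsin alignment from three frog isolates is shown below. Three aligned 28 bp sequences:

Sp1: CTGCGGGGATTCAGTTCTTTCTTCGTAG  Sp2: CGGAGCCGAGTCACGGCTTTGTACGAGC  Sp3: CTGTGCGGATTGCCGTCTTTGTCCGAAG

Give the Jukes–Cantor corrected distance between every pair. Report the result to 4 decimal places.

d(Sp1,Sp2) = 0.7238, d(Sp1,Sp3) = 0.4197, d(Sp2,Sp3) = 0.4850

Sp1–Sp2: 13/28 sites differ → p ≈ 0.464286, d = −0.75 ln(1 − 0.619048) = 0.723811 ≈ 0.7238.
Sp1–Sp3: 9/28 sites differ → p ≈ 0.321429, d = −0.75 ln(1 − 0.428572) = 0.419713 ≈ 0.4197.
Sp2–Sp3: 10/28 sites differ → p ≈ 0.357143, d = −0.75 ln(1 − 0.476191) = 0.484971 ≈ 0.4850.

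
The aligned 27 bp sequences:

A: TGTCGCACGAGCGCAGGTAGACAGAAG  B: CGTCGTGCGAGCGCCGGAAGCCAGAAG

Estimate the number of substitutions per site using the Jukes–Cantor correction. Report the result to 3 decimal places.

0.264

The sequences differ at 6 of 27 sites (1, 6, 7, 15, 18, 21), so p = 6/27 ≈ 0.222222.
d = −(3/4) ln(1 − 4p/3) = −0.75 ln(1 − 0.296296) = −0.75 ln(0.703704)
  = −0.75 × (-0.351397) = 0.263548 substitutions/site.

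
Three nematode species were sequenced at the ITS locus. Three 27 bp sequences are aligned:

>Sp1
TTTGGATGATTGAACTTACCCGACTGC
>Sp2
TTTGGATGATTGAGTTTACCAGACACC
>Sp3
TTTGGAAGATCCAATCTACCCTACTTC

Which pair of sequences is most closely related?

Sp1 and Sp2

Sp1–Sp2: 5/27 differ, p = 0.185, d = 0.213.
Sp1–Sp3: 7/27 differ, p = 0.259, d = 0.318.
Sp2–Sp3: 9/27 differ, p = 0.333, d = 0.441.
The smallest distance is between Sp1 and Sp2.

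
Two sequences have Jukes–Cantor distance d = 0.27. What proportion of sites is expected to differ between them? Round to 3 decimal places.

p = (3/4)(1 − e^(−4d/3)) = 0.75 × (1 − e^(-0.36)) = 0.75 × (1 − 0.697676) = 0.226743.

0.227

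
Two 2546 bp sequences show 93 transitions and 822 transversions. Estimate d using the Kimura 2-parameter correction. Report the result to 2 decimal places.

P = 93/2546 ≈ 0.036528 and Q = 822/2546 ≈ 0.322859.
Under the Kimura two-parameter model, d = −½ ln(1 − 2P − Q) − ¼ ln(1 − 2Q).
1 − 2P − Q = 0.604085, giving −½ ln(0.604085) = 0.252020.
1 − 2Q = 0.354282, giving −¼ ln(0.354282) = 0.259416.
d = 0.252020 + 0.259416 = 0.511436.

0.51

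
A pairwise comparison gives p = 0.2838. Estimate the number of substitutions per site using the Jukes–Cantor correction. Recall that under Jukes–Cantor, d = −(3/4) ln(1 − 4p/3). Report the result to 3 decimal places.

d = −(3/4) ln(1 − 4p/3) = −0.75 ln(1 − 0.3784) = −0.75 ln(0.6216)
  = −0.75 × (-0.475458) = 0.356594 substitutions/site.

0.357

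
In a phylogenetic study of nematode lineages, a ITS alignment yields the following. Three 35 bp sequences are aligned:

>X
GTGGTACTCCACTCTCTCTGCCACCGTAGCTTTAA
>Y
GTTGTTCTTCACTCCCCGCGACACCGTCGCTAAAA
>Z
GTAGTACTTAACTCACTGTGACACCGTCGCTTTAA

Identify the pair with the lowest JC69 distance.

X–Y: 11/35 differ, p = 0.314, d = 0.407.
X–Z: 7/35 differ, p = 0.200, d = 0.233.
Y–Z: 8/35 differ, p = 0.229, d = 0.273.
The smallest distance is between X and Z.

X and Z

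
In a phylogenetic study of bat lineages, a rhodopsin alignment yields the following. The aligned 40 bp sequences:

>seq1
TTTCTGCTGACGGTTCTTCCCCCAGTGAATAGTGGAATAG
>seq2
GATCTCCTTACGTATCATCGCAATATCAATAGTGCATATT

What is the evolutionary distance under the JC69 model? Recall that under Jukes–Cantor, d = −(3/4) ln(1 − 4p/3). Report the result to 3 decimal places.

0.687

The sequences differ at 18 of 40 sites, so p = 18/40 = 0.45.
d = −(3/4) ln(1 − 4p/3) = −0.75 ln(1 − 0.6) = −0.75 ln(0.4)
  = −0.75 × (-0.916291) = 0.687218 substitutions/site.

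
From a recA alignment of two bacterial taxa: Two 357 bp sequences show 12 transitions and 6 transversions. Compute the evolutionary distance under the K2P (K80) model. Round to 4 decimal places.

0.0524

P = 12/357 ≈ 0.033613 and Q = 6/357 ≈ 0.016807.
Under the Kimura two-parameter model, d = −½ ln(1 − 2P − Q) − ¼ ln(1 − 2Q).
1 − 2P − Q = 0.915967, giving −½ ln(0.915967) = 0.043887.
1 − 2Q = 0.966386, giving −¼ ln(0.966386) = 0.008548.
d = 0.043887 + 0.008548 = 0.052435.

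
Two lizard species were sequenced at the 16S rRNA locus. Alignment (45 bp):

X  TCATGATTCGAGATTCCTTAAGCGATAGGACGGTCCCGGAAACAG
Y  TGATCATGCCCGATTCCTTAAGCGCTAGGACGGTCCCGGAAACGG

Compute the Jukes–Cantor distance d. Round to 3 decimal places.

The sequences differ at 7 of 45 sites (2, 5, 8, 10, 11, 25, 44), so p = 7/45 ≈ 0.155556.
d = −(3/4) ln(1 − 4p/3) = −0.75 ln(1 − 0.207408) = −0.75 ln(0.792592)
  = −0.75 × (-0.232447) = 0.174335 substitutions/site.

0.174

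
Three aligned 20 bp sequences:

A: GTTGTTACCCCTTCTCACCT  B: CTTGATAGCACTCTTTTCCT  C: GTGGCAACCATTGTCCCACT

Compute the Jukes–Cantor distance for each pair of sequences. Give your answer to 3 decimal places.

d(A,B) = 0.572, d(A,C) = 0.824, d(B,C) = 0.991

A–B: 8/20 sites differ → p = 0.4, d = −0.75 ln(1 − 0.533333) = 0.571605 ≈ 0.572.
A–C: 10/20 sites differ → p = 0.5, d = −0.75 ln(1 − 0.666667) = 0.823960 ≈ 0.824.
B–C: 11/20 sites differ → p = 0.55, d = −0.75 ln(1 − 0.733333) = 0.991316 ≈ 0.991.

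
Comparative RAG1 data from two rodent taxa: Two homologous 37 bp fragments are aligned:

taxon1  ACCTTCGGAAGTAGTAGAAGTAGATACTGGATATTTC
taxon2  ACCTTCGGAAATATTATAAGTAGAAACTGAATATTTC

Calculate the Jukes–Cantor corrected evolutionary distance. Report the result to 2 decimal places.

The sequences differ at 5 of 37 sites (11, 14, 17, 25, 30), so p = 5/37 ≈ 0.135135.
d = −(3/4) ln(1 − 4p/3) = −0.75 ln(1 − 0.18018) = −0.75 ln(0.81982)
  = −0.75 × (-0.198670) = 0.149003 substitutions/site.

0.15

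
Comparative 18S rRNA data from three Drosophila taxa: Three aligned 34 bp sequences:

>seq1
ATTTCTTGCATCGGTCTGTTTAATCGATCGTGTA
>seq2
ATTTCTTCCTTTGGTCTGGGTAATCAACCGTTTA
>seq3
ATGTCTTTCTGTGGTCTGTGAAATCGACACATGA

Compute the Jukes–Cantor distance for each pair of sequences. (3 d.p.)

seq1–seq2: 8/34 sites differ → p ≈ 0.235294, d = −0.75 ln(1 − 0.313725) = 0.282358 ≈ 0.282.
seq1–seq3: 13/34 sites differ → p ≈ 0.382353, d = −0.75 ln(1 − 0.509804) = 0.534712 ≈ 0.535.
seq2–seq3: 10/34 sites differ → p ≈ 0.294118, d = −0.75 ln(1 − 0.392157) = 0.373379 ≈ 0.373.

d(seq1,seq2) = 0.282, d(seq1,seq3) = 0.535, d(seq2,seq3) = 0.373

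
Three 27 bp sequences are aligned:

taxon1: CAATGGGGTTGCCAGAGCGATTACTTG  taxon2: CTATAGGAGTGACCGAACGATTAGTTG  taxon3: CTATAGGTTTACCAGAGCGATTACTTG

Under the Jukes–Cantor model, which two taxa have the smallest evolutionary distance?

taxon1–taxon2: 8/27 differ, p = 0.296, d = 0.377.
taxon1–taxon3: 4/27 differ, p = 0.148, d = 0.165.
taxon2–taxon3: 7/27 differ, p = 0.259, d = 0.318.
The smallest distance is between taxon1 and taxon3.

taxon1 and taxon3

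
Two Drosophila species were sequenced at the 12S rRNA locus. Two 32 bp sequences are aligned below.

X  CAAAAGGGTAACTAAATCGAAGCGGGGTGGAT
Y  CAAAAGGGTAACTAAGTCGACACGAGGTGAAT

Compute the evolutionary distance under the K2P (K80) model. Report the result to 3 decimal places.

0.181

Of 32 sites, 4 differences are transitions and 1 are transversions, so P = 4/32 = 0.125 and Q = 1/32 = 0.03125.
Under the Kimura two-parameter model, d = −½ ln(1 − 2P − Q) − ¼ ln(1 − 2Q).
1 − 2P − Q = 0.71875, giving −½ ln(0.71875) = 0.165121.
1 − 2Q = 0.9375, giving −¼ ln(0.9375) = 0.016135.
d = 0.165121 + 0.016135 = 0.181256.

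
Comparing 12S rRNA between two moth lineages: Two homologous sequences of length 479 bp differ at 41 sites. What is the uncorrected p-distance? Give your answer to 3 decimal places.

p = 41/479 = 0.085594… ≈ 0.086 (to 3 d.p.).

0.086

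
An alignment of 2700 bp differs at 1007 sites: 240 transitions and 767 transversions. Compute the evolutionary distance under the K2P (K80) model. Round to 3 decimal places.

0.520

P = 240/2700 ≈ 0.088889 and Q = 767/2700 ≈ 0.284074.
Under the Kimura two-parameter model, d = −½ ln(1 − 2P − Q) − ¼ ln(1 − 2Q).
1 − 2P − Q = 0.538148, giving −½ ln(0.538148) = 0.309811.
1 − 2Q = 0.431852, giving −¼ ln(0.431852) = 0.209918.
d = 0.309811 + 0.209918 = 0.519729.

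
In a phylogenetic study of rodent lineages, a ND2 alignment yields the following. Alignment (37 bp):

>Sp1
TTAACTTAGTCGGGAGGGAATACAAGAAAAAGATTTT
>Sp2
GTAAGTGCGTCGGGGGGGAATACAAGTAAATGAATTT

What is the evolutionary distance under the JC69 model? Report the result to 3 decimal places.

0.255

The sequences differ at 8 of 37 sites (1, 5, 7, 8, 15, 27, 31, 34), so p = 8/37 ≈ 0.216216.
d = −(3/4) ln(1 − 4p/3) = −0.75 ln(1 − 0.288288) = −0.75 ln(0.711712)
  = −0.75 × (-0.340082) = 0.255062 substitutions/site.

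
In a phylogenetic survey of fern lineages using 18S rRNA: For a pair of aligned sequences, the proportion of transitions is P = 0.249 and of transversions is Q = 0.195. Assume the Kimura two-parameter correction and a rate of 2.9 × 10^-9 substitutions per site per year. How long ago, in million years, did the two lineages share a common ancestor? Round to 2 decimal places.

Under the Kimura two-parameter model, d = −½ ln(1 − 2P − Q) − ¼ ln(1 − 2Q).
1 − 2P − Q = 0.307, giving −½ ln(0.307) = 0.590454.
1 − 2Q = 0.61, giving −¼ ln(0.61) = 0.123574.
d = 0.590454 + 0.123574 = 0.714028.
Under a molecular clock d = 2μt, so t = d/(2μ) = 0.714028 / (2 × 2.9 × 10^-9) = 123.11 million years.

123.11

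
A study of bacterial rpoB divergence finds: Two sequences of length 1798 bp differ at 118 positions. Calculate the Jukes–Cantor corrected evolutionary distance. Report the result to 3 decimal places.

p = 118/1798 ≈ 0.065628.
d = −(3/4) ln(1 − 4p/3) = −0.75 ln(1 − 0.087504) = −0.75 ln(0.912496)
  = −0.75 × (-0.091572) = 0.068679 substitutions/site.

0.069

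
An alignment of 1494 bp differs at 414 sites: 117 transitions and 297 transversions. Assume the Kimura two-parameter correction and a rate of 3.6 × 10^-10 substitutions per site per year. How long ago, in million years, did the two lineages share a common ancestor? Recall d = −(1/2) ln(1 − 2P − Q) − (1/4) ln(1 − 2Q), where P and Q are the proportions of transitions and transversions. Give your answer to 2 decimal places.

P = 117/1494 ≈ 0.078313 and Q = 297/1494 ≈ 0.198795.
Under the Kimura two-parameter model, d = −½ ln(1 − 2P − Q) − ¼ ln(1 − 2Q).
1 − 2P − Q = 0.644579, giving −½ ln(0.644579) = 0.219579.
1 − 2Q = 0.60241, giving −¼ ln(0.60241) = 0.126704.
d = 0.219579 + 0.126704 = 0.346283.
Under a molecular clock d = 2μt, so t = d/(2μ) = 0.346283 / (2 × 3.6 × 10^-10) = 480.95 million years.

480.95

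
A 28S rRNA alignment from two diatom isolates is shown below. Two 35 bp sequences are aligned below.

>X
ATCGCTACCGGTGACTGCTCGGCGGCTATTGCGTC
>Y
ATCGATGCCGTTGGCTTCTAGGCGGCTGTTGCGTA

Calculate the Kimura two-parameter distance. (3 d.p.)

0.273

Of 35 sites, 3 differences are transitions and 5 are transversions, so P = 3/35 ≈ 0.085714 and Q = 5/35 ≈ 0.142857.
Under the Kimura two-parameter model, d = −½ ln(1 − 2P − Q) − ¼ ln(1 − 2Q).
1 − 2P − Q = 0.685715, giving −½ ln(0.685715) = 0.188647.
1 − 2Q = 0.714286, giving −¼ ln(0.714286) = 0.084118.
d = 0.188647 + 0.084118 = 0.272765.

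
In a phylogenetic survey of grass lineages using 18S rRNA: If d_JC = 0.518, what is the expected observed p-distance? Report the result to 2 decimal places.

p = (3/4)(1 − e^(−4d/3)) = 0.75 × (1 − e^(-0.690667)) = 0.75 × (1 − 0.501242) = 0.374069.

0.37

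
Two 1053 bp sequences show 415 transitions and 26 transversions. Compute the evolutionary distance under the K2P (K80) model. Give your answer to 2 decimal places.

P = 415/1053 ≈ 0.394112 and Q = 26/1053 ≈ 0.024691.
Under the Kimura two-parameter model, d = −½ ln(1 − 2P − Q) − ¼ ln(1 − 2Q).
1 − 2P − Q = 0.187085, giving −½ ln(0.187085) = 0.838096.
1 − 2Q = 0.950618, giving −¼ ln(0.950618) = 0.012661.
d = 0.838096 + 0.012661 = 0.850757.

0.85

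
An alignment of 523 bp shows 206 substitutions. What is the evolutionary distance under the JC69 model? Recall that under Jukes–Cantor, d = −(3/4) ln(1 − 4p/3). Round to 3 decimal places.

p = 206/523 ≈ 0.393881.
d = −(3/4) ln(1 − 4p/3) = −0.75 ln(1 − 0.525175) = −0.75 ln(0.474825)
  = −0.75 × (-0.744809) = 0.558607 substitutions/site.

0.559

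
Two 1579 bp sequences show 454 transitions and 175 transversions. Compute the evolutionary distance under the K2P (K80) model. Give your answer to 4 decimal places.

P = 454/1579 ≈ 0.287524 and Q = 175/1579 ≈ 0.11083.
Under the Kimura two-parameter model, d = −½ ln(1 − 2P − Q) − ¼ ln(1 − 2Q).
1 − 2P − Q = 0.314122, giving −½ ln(0.314122) = 0.578987.
1 − 2Q = 0.77834, giving −¼ ln(0.77834) = 0.062648.
d = 0.578987 + 0.062648 = 0.641635.

0.6416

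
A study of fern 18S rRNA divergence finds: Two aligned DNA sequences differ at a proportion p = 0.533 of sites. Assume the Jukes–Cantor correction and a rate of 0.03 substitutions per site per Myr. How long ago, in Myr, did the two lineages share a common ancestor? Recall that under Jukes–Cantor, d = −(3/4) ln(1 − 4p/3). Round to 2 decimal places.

d = −(3/4) ln(1 − 4p/3) = −0.75 ln(1 − 0.710667) = −0.75 ln(0.289333)
  = −0.75 × (-1.240177) = 0.930133 substitutions/site.
Under a molecular clock d = 2μt, so t = d/(2μ) = 0.930133 / (2 × 0.03) = 15.50 Myr.

15.50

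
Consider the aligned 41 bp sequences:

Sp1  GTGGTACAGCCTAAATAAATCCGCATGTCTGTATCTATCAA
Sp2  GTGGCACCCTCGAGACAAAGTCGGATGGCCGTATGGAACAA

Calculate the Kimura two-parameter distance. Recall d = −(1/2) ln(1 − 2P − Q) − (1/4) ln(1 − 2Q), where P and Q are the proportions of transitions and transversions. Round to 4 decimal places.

0.5034

Of 41 sites, 6 differences are transitions and 9 are transversions, so P = 6/41 ≈ 0.146341 and Q = 9/41 ≈ 0.219512.
Under the Kimura two-parameter model, d = −½ ln(1 − 2P − Q) − ¼ ln(1 − 2Q).
1 − 2P − Q = 0.487806, giving −½ ln(0.487806) = 0.358919.
1 − 2Q = 0.560976, giving −¼ ln(0.560976) = 0.144519.
d = 0.358919 + 0.144519 = 0.503438.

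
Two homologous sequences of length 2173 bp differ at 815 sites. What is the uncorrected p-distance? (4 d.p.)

p = 815/2173 = 0.375057… ≈ 0.3751 (to 4 d.p.).

0.3751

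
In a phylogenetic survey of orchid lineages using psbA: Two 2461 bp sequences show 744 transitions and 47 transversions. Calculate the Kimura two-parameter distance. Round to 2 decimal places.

0.50

P = 744/2461 ≈ 0.302316 and Q = 47/2461 ≈ 0.019098.
Under the Kimura two-parameter model, d = −½ ln(1 − 2P − Q) − ¼ ln(1 − 2Q).
1 − 2P − Q = 0.37627, giving −½ ln(0.37627) = 0.488724.
1 − 2Q = 0.961804, giving −¼ ln(0.961804) = 0.009736.
d = 0.488724 + 0.009736 = 0.498460.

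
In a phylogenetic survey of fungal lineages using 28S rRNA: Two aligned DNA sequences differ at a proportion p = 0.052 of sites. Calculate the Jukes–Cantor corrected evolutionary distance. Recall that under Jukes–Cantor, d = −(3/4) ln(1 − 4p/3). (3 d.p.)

0.054

d = −(3/4) ln(1 − 4p/3) = −0.75 ln(1 − 0.069333) = −0.75 ln(0.930667)
  = −0.75 × (-0.071854) = 0.053891 substitutions/site.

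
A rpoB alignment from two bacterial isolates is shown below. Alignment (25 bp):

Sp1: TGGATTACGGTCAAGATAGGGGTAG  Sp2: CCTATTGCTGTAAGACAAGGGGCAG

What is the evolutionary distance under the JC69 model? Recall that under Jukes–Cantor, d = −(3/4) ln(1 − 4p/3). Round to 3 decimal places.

0.663

The sequences differ at 11 of 25 sites, so p = 11/25 = 0.44.
d = −(3/4) ln(1 − 4p/3) = −0.75 ln(1 − 0.586667) = −0.75 ln(0.413333)
  = −0.75 × (-0.883502) = 0.662627 substitutions/site.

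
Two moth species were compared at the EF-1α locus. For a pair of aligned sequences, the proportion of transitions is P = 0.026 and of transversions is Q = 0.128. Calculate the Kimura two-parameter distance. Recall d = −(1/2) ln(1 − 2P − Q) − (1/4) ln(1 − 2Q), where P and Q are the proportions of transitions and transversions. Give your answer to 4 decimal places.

Under the Kimura two-parameter model, d = −½ ln(1 − 2P − Q) − ¼ ln(1 − 2Q).
1 − 2P − Q = 0.82, giving −½ ln(0.82) = 0.099225.
1 − 2Q = 0.744, giving −¼ ln(0.744) = 0.073929.
d = 0.099225 + 0.073929 = 0.173154.

0.1732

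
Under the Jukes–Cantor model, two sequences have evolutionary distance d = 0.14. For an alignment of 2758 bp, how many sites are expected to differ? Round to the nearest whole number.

352

Invert JC69: p = (3/4)(1 − e^(−4d/3)) = 0.75 × (1 − e^(-0.186667)) = 0.75 × (1 − 0.829720) = 0.127710.
Expected differing sites = pL ≈ 0.127710 × 2758 = 352.22418 ≈ 352.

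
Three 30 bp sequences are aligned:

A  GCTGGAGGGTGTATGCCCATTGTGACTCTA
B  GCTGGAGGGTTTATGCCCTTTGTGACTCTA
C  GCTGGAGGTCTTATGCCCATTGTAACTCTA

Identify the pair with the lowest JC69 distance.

A and B

A–B: 2/30 differ, p = 0.067, d = 0.070.
A–C: 4/30 differ, p = 0.133, d = 0.147.
B–C: 4/30 differ, p = 0.133, d = 0.147.
The smallest distance is between A and B.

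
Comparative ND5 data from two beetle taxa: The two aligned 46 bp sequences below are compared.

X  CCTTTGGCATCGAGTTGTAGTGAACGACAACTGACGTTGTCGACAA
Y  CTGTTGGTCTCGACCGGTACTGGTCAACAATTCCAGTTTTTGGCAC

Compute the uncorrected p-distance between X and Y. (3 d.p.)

The sequences differ at 19 of 46 positions.
p = 19/46 = 0.413043… ≈ 0.413 (to 3 d.p.).

0.413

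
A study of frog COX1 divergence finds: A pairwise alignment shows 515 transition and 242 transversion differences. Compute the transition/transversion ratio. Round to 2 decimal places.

R = 515/242 = 2.128099… ≈ 2.13 (to 2 d.p.).

2.13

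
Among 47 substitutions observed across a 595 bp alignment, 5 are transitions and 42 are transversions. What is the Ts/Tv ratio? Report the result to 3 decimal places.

R = 5/42 = 0.119047… ≈ 0.119 (to 3 d.p.).

0.119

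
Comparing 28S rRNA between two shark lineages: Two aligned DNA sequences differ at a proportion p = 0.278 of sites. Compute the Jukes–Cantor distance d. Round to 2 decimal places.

d = −(3/4) ln(1 − 4p/3) = −0.75 ln(1 − 0.370667) = −0.75 ln(0.629333)
  = −0.75 × (-0.463095) = 0.347321 substitutions/site.

0.35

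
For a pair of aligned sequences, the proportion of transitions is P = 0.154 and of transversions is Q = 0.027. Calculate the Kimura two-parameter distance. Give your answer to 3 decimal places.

0.218

Under the Kimura two-parameter model, d = −½ ln(1 − 2P − Q) − ¼ ln(1 − 2Q).
1 − 2P − Q = 0.665, giving −½ ln(0.665) = 0.203984.
1 − 2Q = 0.946, giving −¼ ln(0.946) = 0.013878.
d = 0.203984 + 0.013878 = 0.217862.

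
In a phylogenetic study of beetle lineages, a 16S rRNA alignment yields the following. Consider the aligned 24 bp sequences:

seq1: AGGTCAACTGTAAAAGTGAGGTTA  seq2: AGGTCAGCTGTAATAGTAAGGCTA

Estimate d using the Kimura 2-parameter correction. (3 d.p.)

0.194

Of 24 sites, 3 differences are transitions and 1 are transversions, so P = 3/24 = 0.125 and Q = 1/24 ≈ 0.041667.
Under the Kimura two-parameter model, d = −½ ln(1 − 2P − Q) − ¼ ln(1 − 2Q).
1 − 2P − Q = 0.708333, giving −½ ln(0.708333) = 0.172420.
1 − 2Q = 0.916666, giving −¼ ln(0.916666) = 0.021753.
d = 0.172420 + 0.021753 = 0.194173.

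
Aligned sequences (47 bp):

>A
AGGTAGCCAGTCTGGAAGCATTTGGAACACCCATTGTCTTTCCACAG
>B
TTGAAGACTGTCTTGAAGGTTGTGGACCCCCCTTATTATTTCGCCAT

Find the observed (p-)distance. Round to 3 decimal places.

The sequences differ at 18 of 47 positions.
p = 18/47 = 0.382978… ≈ 0.383 (to 3 d.p.).

0.383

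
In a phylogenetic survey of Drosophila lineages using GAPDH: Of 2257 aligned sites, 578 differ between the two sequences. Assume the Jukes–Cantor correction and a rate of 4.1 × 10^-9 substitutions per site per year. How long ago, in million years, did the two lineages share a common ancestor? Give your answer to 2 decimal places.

38.21

p = 578/2257 ≈ 0.256092.
d = −(3/4) ln(1 − 4p/3) = −0.75 ln(1 − 0.341456) = −0.75 ln(0.658544)
  = −0.75 × (-0.417724) = 0.313293 substitutions/site.
Under a molecular clock d = 2μt, so t = d/(2μ) = 0.313293 / (2 × 4.1 × 10^-9) = 38.21 million years.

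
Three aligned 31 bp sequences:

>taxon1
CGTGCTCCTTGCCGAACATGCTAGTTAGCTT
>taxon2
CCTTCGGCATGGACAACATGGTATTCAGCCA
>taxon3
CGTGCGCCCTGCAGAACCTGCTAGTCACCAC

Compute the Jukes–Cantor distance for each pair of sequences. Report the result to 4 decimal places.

d(taxon1,taxon2) = 0.6143, d(taxon1,taxon3) = 0.3163, d(taxon2,taxon3) = 0.5445

taxon1–taxon2: 13/31 sites differ → p ≈ 0.419355, d = −0.75 ln(1 − 0.55914) = 0.614271 ≈ 0.6143.
taxon1–taxon3: 8/31 sites differ → p ≈ 0.258065, d = −0.75 ln(1 − 0.344087) = 0.316295 ≈ 0.3163.
taxon2–taxon3: 12/31 sites differ → p ≈ 0.387097, d = −0.75 ln(1 − 0.516129) = 0.544453 ≈ 0.5445.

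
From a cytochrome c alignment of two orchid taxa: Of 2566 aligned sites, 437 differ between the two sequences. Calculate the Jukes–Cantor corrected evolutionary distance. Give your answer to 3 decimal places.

p = 437/2566 ≈ 0.170304.
d = −(3/4) ln(1 − 4p/3) = −0.75 ln(1 − 0.227072) = −0.75 ln(0.772928)
  = −0.75 × (-0.257569) = 0.193177 substitutions/site.

0.193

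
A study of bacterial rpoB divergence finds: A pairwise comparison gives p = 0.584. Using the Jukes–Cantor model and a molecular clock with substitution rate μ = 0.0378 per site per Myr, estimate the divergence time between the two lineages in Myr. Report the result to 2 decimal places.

14.96

d = −(3/4) ln(1 − 4p/3) = −0.75 ln(1 − 0.778667) = −0.75 ln(0.221333)
  = −0.75 × (-1.508087) = 1.131065 substitutions/site.
Under a molecular clock d = 2μt, so t = d/(2μ) = 1.131065 / (2 × 0.0378) = 14.96 Myr.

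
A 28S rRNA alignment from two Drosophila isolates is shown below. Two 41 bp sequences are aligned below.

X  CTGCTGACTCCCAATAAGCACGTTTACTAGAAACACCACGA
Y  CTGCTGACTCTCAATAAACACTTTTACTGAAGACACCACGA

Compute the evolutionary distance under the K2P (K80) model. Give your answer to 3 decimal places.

0.169

Of 41 sites, 5 differences are transitions and 1 are transversions, so P = 5/41 ≈ 0.121951 and Q = 1/41 ≈ 0.02439.
Under the Kimura two-parameter model, d = −½ ln(1 − 2P − Q) − ¼ ln(1 − 2Q).
1 − 2P − Q = 0.731708, giving −½ ln(0.731708) = 0.156187.
1 − 2Q = 0.95122, giving −¼ ln(0.95122) = 0.012502.
d = 0.156187 + 0.012502 = 0.168689.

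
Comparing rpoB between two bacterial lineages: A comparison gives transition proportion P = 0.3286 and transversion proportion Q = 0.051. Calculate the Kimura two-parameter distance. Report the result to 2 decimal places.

Under the Kimura two-parameter model, d = −½ ln(1 − 2P − Q) − ¼ ln(1 − 2Q).
1 − 2P − Q = 0.2918, giving −½ ln(0.2918) = 0.615843.
1 − 2Q = 0.898, giving −¼ ln(0.898) = 0.026896.
d = 0.615843 + 0.026896 = 0.642739.

0.64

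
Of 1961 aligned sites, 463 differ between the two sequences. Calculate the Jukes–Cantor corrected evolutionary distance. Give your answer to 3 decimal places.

p = 463/1961 ≈ 0.236104.
d = −(3/4) ln(1 − 4p/3) = −0.75 ln(1 − 0.314805) = −0.75 ln(0.685195)
  = −0.75 × (-0.378052) = 0.283539 substitutions/site.

0.284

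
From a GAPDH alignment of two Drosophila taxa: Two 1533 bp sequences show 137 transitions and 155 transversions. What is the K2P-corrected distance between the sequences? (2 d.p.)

P = 137/1533 ≈ 0.089367 and Q = 155/1533 ≈ 0.101109.
Under the Kimura two-parameter model, d = −½ ln(1 − 2P − Q) − ¼ ln(1 − 2Q).
1 − 2P − Q = 0.720157, giving −½ ln(0.720157) = 0.164143.
1 − 2Q = 0.797782, giving −¼ ln(0.797782) = 0.056480.
d = 0.164143 + 0.056480 = 0.220623.

0.22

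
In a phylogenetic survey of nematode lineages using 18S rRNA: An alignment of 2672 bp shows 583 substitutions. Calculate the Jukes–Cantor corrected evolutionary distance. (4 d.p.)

p = 583/2672 ≈ 0.218189.
d = −(3/4) ln(1 − 4p/3) = −0.75 ln(1 − 0.290919) = −0.75 ln(0.709081)
  = −0.75 × (-0.343786) = 0.257840 substitutions/site.

0.2578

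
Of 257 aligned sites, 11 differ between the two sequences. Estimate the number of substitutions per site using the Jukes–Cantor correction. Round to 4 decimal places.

p = 11/257 ≈ 0.042802.
d = −(3/4) ln(1 − 4p/3) = −0.75 ln(1 − 0.057069) = −0.75 ln(0.942931)
  = −0.75 × (-0.058762) = 0.044072 substitutions/site.

0.0441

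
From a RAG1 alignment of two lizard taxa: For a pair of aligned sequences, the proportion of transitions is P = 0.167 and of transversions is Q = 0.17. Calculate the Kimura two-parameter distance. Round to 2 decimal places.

Under the Kimura two-parameter model, d = −½ ln(1 − 2P − Q) − ¼ ln(1 − 2Q).
1 − 2P − Q = 0.496, giving −½ ln(0.496) = 0.350590.
1 − 2Q = 0.66, giving −¼ ln(0.66) = 0.103879.
d = 0.350590 + 0.103879 = 0.454469.

0.45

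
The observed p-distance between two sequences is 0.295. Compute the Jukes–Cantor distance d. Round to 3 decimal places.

0.375

d = −(3/4) ln(1 − 4p/3) = −0.75 ln(1 − 0.393333) = −0.75 ln(0.606667)
  = −0.75 × (-0.499775) = 0.374831 substitutions/site.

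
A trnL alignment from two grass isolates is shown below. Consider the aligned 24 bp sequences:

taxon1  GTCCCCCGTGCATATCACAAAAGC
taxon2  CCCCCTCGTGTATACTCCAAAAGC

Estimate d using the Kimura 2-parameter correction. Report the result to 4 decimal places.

Of 24 sites, 5 differences are transitions and 2 are transversions, so P = 5/24 ≈ 0.208333 and Q = 2/24 ≈ 0.083333.
Under the Kimura two-parameter model, d = −½ ln(1 − 2P − Q) − ¼ ln(1 − 2Q).
1 − 2P − Q = 0.500001, giving −½ ln(0.500001) = 0.346573.
1 − 2Q = 0.833334, giving −¼ ln(0.833334) = 0.045580.
d = 0.346573 + 0.045580 = 0.392153.

0.3922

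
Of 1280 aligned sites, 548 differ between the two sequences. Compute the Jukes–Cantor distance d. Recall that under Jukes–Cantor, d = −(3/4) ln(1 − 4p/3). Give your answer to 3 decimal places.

p = 548/1280 = 0.428125.
d = −(3/4) ln(1 − 4p/3) = −0.75 ln(1 − 0.570833) = −0.75 ln(0.429167)
  = −0.75 × (-0.845909) = 0.634432 substitutions/site.

0.634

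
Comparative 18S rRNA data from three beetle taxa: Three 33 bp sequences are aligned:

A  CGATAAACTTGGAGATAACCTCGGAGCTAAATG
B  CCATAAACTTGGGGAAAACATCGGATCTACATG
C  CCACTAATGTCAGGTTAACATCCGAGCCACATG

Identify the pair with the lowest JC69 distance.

A and B

A–B: 6/33 differ, p = 0.182, d = 0.208.
A–C: 13/33 differ, p = 0.394, d = 0.559.
B–C: 11/33 differ, p = 0.333, d = 0.441.
The smallest distance is between A and B.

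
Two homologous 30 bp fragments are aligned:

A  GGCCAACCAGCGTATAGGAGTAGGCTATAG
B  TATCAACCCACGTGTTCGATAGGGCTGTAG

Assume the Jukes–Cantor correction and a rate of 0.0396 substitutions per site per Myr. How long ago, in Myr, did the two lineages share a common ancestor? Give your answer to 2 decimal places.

The sequences differ at 12 of 30 sites, so p = 12/30 = 0.4.
d = −(3/4) ln(1 − 4p/3) = −0.75 ln(1 − 0.533333) = −0.75 ln(0.466667)
  = −0.75 × (-0.762139) = 0.571604 substitutions/site.
Under a molecular clock d = 2μt, so t = d/(2μ) = 0.571604 / (2 × 0.0396) = 7.22 Myr.

7.22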